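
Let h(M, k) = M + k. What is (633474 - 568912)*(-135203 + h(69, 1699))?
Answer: -8614830470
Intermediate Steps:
(633474 - 568912)*(-135203 + h(69, 1699)) = (633474 - 568912)*(-135203 + (69 + 1699)) = 64562*(-135203 + 1768) = 64562*(-133435) = -8614830470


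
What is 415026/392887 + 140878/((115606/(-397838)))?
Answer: -11009970552748456/22710047261 ≈ -4.8481e+5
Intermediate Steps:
415026/392887 + 140878/((115606/(-397838))) = 415026*(1/392887) + 140878/((115606*(-1/397838))) = 415026/392887 + 140878/(-57803/198919) = 415026/392887 + 140878*(-198919/57803) = 415026/392887 - 28023310882/57803 = -11009970552748456/22710047261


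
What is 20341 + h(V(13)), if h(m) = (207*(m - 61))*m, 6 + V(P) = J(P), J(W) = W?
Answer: -57905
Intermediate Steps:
V(P) = -6 + P
h(m) = m*(-12627 + 207*m) (h(m) = (207*(-61 + m))*m = (-12627 + 207*m)*m = m*(-12627 + 207*m))
20341 + h(V(13)) = 20341 + 207*(-6 + 13)*(-61 + (-6 + 13)) = 20341 + 207*7*(-61 + 7) = 20341 + 207*7*(-54) = 20341 - 78246 = -57905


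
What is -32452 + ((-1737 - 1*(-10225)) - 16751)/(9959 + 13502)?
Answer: -761364635/23461 ≈ -32452.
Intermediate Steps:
-32452 + ((-1737 - 1*(-10225)) - 16751)/(9959 + 13502) = -32452 + ((-1737 + 10225) - 16751)/23461 = -32452 + (8488 - 16751)*(1/23461) = -32452 - 8263*1/23461 = -32452 - 8263/23461 = -761364635/23461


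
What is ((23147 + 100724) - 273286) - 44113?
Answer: -193528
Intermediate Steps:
((23147 + 100724) - 273286) - 44113 = (123871 - 273286) - 44113 = -149415 - 44113 = -193528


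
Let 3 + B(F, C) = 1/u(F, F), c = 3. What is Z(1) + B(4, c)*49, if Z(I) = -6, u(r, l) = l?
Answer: -563/4 ≈ -140.75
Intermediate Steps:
B(F, C) = -3 + 1/F
Z(1) + B(4, c)*49 = -6 + (-3 + 1/4)*49 = -6 - 11/4*49 = -6 - 539/4 = -563/4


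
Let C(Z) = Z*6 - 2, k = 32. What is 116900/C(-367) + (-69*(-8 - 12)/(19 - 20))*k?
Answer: -24361385/551 ≈ -44213.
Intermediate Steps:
C(Z) = -2 + 6*Z (C(Z) = 6*Z - 2 = -2 + 6*Z)
116900/C(-367) + (-69*(-8 - 12)/(19 - 20))*k = 116900/(-2 + 6*(-367)) - 69*(-8 - 12)/(19 - 20)*32 = 116900/(-2 - 2202) - (-1380)/(-1)*32 = 116900/(-2204) - (-1380)*(-1)*32 = 116900*(-1/2204) - 69*20*32 = -29225/551 - 1380*32 = -29225/551 - 44160 = -24361385/551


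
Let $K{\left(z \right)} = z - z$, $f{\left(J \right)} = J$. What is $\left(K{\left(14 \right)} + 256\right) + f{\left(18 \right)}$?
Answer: $274$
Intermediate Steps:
$K{\left(z \right)} = 0$
$\left(K{\left(14 \right)} + 256\right) + f{\left(18 \right)} = \left(0 + 256\right) + 18 = 256 + 18 = 274$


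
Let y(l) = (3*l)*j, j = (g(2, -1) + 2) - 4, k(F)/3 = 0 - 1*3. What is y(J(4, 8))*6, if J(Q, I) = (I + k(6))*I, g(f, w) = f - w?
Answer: -144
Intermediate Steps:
k(F) = -9 (k(F) = 3*(0 - 1*3) = 3*(0 - 3) = 3*(-3) = -9)
J(Q, I) = I*(-9 + I) (J(Q, I) = (I - 9)*I = (-9 + I)*I = I*(-9 + I))
j = 1 (j = ((2 - 1*(-1)) + 2) - 4 = ((2 + 1) + 2) - 4 = (3 + 2) - 4 = 5 - 4 = 1)
y(l) = 3*l (y(l) = (3*l)*1 = 3*l)
y(J(4, 8))*6 = (3*(8*(-9 + 8)))*6 = (3*(8*(-1)))*6 = (3*(-8))*6 = -24*6 = -144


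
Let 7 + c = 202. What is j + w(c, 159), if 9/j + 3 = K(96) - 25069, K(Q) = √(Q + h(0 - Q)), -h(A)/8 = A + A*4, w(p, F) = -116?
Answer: -4557373151/39287578 - 9*√246/157150312 ≈ -116.00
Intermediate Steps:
c = 195 (c = -7 + 202 = 195)
h(A) = -40*A (h(A) = -8*(A + A*4) = -8*(A + 4*A) = -40*A)
K(Q) = √41*√Q (K(Q) = √(Q - 40*(0 - Q)) = √(Q - (-40)*Q) = √(Q + 40*Q) = √(41*Q) = √41*√Q)
j = 9/(-25072 + 4*√246) (j = 9/(-3 + (√41*√96 - 25069)) = 9/(-3 + (√41*(4*√6) - 25069)) = 9/(-3 + (4*√246 - 25069)) = 9/(-3 + (-25069 + 4*√246)) = 9/(-25072 + 4*√246) ≈ -0.00035987)
j + w(c, 159) = (-14103/39287578 - 9*√246/157150312) - 116 = -4557373151/39287578 - 9*√246/157150312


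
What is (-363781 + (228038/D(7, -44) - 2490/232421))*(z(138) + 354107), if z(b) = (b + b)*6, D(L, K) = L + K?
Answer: -1131811470083374695/8599577 ≈ -1.3161e+11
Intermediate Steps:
D(L, K) = K + L
z(b) = 12*b (z(b) = (2*b)*6 = 12*b)
(-363781 + (228038/D(7, -44) - 2490/232421))*(z(138) + 354107) = (-363781 + (228038/(-44 + 7) - 2490/232421))*(12*138 + 354107) = (-363781 + (228038/(-37) - 2490*1/232421))*(1656 + 354107) = (-363781 + (228038*(-1/37) - 2490/232421))*355763 = (-363781 + (-228038/37 - 2490/232421))*355763 = (-363781 - 53000912128/8599577)*355763 = -3181363632765/8599577*355763 = -1131811470083374695/8599577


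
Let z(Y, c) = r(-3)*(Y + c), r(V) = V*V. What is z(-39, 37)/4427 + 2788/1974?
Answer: 6153472/4369449 ≈ 1.4083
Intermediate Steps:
r(V) = V**2
z(Y, c) = 9*Y + 9*c (z(Y, c) = (-3)**2*(Y + c) = 9*(Y + c) = 9*Y + 9*c)
z(-39, 37)/4427 + 2788/1974 = (9*(-39) + 9*37)/4427 + 2788/1974 = (-351 + 333)*(1/4427) + 2788*(1/1974) = -18*1/4427 + 1394/987 = -18/4427 + 1394/987 = 6153472/4369449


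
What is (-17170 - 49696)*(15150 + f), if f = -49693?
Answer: 2309752238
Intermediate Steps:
(-17170 - 49696)*(15150 + f) = (-17170 - 49696)*(15150 - 49693) = -66866*(-34543) = 2309752238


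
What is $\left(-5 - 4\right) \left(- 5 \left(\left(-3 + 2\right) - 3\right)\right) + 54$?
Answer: $-126$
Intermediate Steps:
$\left(-5 - 4\right) \left(- 5 \left(\left(-3 + 2\right) - 3\right)\right) + 54 = \left(-5 - 4\right) \left(- 5 \left(-1 - 3\right)\right) + 54 = - 9 \left(\left(-5\right) \left(-4\right)\right) + 54 = \left(-9\right) 20 + 54 = -180 + 54 = -126$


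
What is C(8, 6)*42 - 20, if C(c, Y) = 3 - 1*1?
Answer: 64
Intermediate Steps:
C(c, Y) = 2 (C(c, Y) = 3 - 1 = 2)
C(8, 6)*42 - 20 = 2*42 - 20 = 84 - 20 = 64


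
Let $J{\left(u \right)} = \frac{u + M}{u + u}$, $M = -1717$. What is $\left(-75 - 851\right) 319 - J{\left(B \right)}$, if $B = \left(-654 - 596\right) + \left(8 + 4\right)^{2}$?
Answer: $- \frac{653414351}{2212} \approx -2.954 \cdot 10^{5}$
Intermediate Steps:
$B = -1106$ ($B = -1250 + 12^{2} = -1250 + 144 = -1106$)
$J{\left(u \right)} = \frac{-1717 + u}{2 u}$ ($J{\left(u \right)} = \frac{u - 1717}{u + u} = \frac{-1717 + u}{2 u}$)
$\left(-75 - 851\right) 319 - J{\left(B \right)} = \left(-75 - 851\right) 319 - \frac{-1717 - 1106}{2 \left(-1106\right)} = \left(-926\right) 319 - \frac{1}{2} \left(- \frac{1}{1106}\right) \left(-2823\right) = -295394 - \frac{2823}{2212} = - \frac{653414351}{2212}$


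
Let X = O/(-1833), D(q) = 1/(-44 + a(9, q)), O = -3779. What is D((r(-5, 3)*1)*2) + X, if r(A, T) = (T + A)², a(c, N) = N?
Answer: 44737/21996 ≈ 2.0339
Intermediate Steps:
r(A, T) = (A + T)²
D(q) = 1/(-44 + q)
X = 3779/1833 (X = -3779/(-1833) = -3779*(-1/1833) = 3779/1833 ≈ 2.0616)
D((r(-5, 3)*1)*2) + X = 1/(-44 + ((-5 + 3)²*1)*2) + 3779/1833 = 1/(-44 + ((-2)²*1)*2) + 3779/1833 = 1/(-44 + (4*1)*2) + 3779/1833 = 1/(-44 + 4*2) + 3779/1833 = 1/(-44 + 8) + 3779/1833 = 1/(-36) + 3779/1833 = -1/36 + 3779/1833 = 44737/21996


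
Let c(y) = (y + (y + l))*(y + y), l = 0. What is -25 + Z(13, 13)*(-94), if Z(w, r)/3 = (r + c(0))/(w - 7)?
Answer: -636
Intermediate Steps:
c(y) = 4*y² (c(y) = (y + (y + 0))*(y + y) = (y + y)*(2*y) = (2*y)*(2*y) = 4*y²)
Z(w, r) = 3*r/(-7 + w) (Z(w, r) = 3*((r + 4*0²)/(w - 7)) = 3*((r + 4*0)/(-7 + w)) = 3*((r + 0)/(-7 + w)) = 3*(r/(-7 + w)) = 3*r/(-7 + w))
-25 + Z(13, 13)*(-94) = -25 + (3*13/(-7 + 13))*(-94) = -25 + (3*13/6)*(-94) = -25 + (3*13*(⅙))*(-94) = -25 + (13/2)*(-94) = -25 - 611 = -636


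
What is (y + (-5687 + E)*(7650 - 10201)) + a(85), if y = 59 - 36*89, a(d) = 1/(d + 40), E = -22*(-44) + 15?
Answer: 1499594876/125 ≈ 1.1997e+7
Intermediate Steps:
E = 983 (E = 968 + 15 = 983)
a(d) = 1/(40 + d)
y = -3145 (y = 59 - 3204 = -3145)
(y + (-5687 + E)*(7650 - 10201)) + a(85) = (-3145 + (-5687 + 983)*(7650 - 10201)) + 1/(40 + 85) = (-3145 - 4704*(-2551)) + 1/125 = (-3145 + 11999904) + 1/125 = 11996759 + 1/125 = 1499594876/125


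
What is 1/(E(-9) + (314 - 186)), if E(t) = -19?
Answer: 1/109 ≈ 0.0091743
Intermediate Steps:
1/(E(-9) + (314 - 186)) = 1/(-19 + (314 - 186)) = 1/(-19 + 128) = 1/109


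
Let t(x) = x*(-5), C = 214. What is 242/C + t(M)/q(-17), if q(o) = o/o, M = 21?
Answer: -11114/107 ≈ -103.87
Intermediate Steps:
q(o) = 1
t(x) = -5*x
242/C + t(M)/q(-17) = 242/214 - 5*21/1 = 242*(1/214) - 105*1 = 121/107 - 105 = -11114/107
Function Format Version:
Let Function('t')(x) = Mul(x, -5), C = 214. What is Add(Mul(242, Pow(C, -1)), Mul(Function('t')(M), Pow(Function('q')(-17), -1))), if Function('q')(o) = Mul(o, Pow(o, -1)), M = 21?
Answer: Rational(-11114, 107) ≈ -103.87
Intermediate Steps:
Function('q')(o) = 1
Function('t')(x) = Mul(-5, x)
Add(Mul(242, Pow(C, -1)), Mul(Function('t')(M), Pow(Function('q')(-17), -1))) = Add(Mul(242, Pow(214, -1)), Mul(Mul(-5, 21), Pow(1, -1))) = Add(Mul(242, Rational(1, 214)), Mul(-105, 1)) = Add(Rational(121, 107), -105) = Rational(-11114, 107)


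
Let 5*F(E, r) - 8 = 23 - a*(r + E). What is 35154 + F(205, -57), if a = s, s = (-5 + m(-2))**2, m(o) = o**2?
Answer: 175653/5 ≈ 35131.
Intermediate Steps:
s = 1 (s = (-5 + (-2)**2)**2 = (-5 + 4)**2 = (-1)**2 = 1)
a = 1
F(E, r) = 31/5 - E/5 - r/5 (F(E, r) = 8/5 + (23 - (r + E))/5 = 8/5 + (23 - (E + r))/5 = 8/5 + (23 + (-E - r))/5 = 8/5 + (23 - E - r)/5 = 8/5 + (23/5 - E/5 - r/5) = 31/5 - E/5 - r/5)
35154 + F(205, -57) = 35154 + (31/5 - 1/5*205 - 1/5*(-57)) = 35154 + (31/5 - 41 + 57/5) = 35154 - 117/5 = 175653/5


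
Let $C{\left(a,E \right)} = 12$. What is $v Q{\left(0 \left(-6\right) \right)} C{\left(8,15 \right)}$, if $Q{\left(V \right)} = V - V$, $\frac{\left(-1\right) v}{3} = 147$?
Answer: $0$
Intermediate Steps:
$v = -441$ ($v = \left(-3\right) 147 = -441$)
$Q{\left(V \right)} = 0$
$v Q{\left(0 \left(-6\right) \right)} C{\left(8,15 \right)} = \left(-441\right) 0 \cdot 12 = 0 \cdot 12 = 0$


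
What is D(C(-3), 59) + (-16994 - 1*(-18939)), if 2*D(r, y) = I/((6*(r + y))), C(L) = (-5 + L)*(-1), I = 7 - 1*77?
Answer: 781855/402 ≈ 1944.9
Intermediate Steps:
I = -70 (I = 7 - 77 = -70)
C(L) = 5 - L
D(r, y) = -35/(6*r + 6*y) (D(r, y) = (-70*1/(6*(r + y)))/2 = (-70/(6*r + 6*y))/2 = -35/(6*r + 6*y))
D(C(-3), 59) + (-16994 - 1*(-18939)) = -35/(6*(5 - 1*(-3)) + 6*59) + (-16994 - 1*(-18939)) = -35/(6*(5 + 3) + 354) + (-16994 + 18939) = -35/(6*8 + 354) + 1945 = -35/(48 + 354) + 1945 = -35/402 + 1945 = 781855/402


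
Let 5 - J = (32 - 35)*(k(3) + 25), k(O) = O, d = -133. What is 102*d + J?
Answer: -13477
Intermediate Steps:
J = 89 (J = 5 - (32 - 35)*(3 + 25) = 5 - (-3)*28 = 5 - 1*(-84) = 5 + 84 = 89)
102*d + J = 102*(-133) + 89 = -13566 + 89 = -13477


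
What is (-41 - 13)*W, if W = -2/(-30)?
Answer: -18/5 ≈ -3.6000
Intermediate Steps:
W = 1/15 (W = -2*(-1/30) = 1/15 ≈ 0.066667)
(-41 - 13)*W = (-41 - 13)*(1/15) = -54*1/15 = -18/5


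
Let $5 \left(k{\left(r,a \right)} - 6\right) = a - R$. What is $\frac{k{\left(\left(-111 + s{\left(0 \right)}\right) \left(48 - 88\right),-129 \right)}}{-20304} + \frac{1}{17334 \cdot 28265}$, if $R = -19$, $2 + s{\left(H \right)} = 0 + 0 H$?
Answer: $\frac{18146177}{23027438970} \approx 0.00078802$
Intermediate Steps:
$s{\left(H \right)} = -2$ ($s{\left(H \right)} = -2 + \left(0 + 0 H\right) = -2 + \left(0 + 0\right) = -2 + 0 = -2$)
$k{\left(r,a \right)} = \frac{49}{5} + \frac{a}{5}$ ($k{\left(r,a \right)} = 6 + \frac{a - -19}{5} = 6 + \frac{a + 19}{5} = 6 + \frac{19 + a}{5} = 6 + \left(\frac{19}{5} + \frac{a}{5}\right) = \frac{49}{5} + \frac{a}{5}$)
$\frac{k{\left(\left(-111 + s{\left(0 \right)}\right) \left(48 - 88\right),-129 \right)}}{-20304} + \frac{1}{17334 \cdot 28265} = \frac{\frac{49}{5} + \frac{1}{5} \left(-129\right)}{-20304} + \frac{1}{17334 \cdot 28265} = \left(\frac{49}{5} - \frac{129}{5}\right) \left(- \frac{1}{20304}\right) + \frac{1}{17334} \cdot \frac{1}{28265} = \left(-16\right) \left(- \frac{1}{20304}\right) + \frac{1}{489945510} = \frac{1}{1269} + \frac{1}{489945510} = \frac{18146177}{23027438970}$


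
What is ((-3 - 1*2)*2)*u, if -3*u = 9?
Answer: 30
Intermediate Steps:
u = -3 (u = -1/3*9 = -3)
((-3 - 1*2)*2)*u = ((-3 - 1*2)*2)*(-3) = ((-3 - 2)*2)*(-3) = -5*2*(-3) = -10*(-3) = 30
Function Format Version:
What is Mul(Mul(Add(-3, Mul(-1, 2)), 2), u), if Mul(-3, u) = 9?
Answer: 30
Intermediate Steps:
u = -3 (u = Mul(Rational(-1, 3), 9) = -3)
Mul(Mul(Add(-3, Mul(-1, 2)), 2), u) = Mul(Mul(Add(-3, Mul(-1, 2)), 2), -3) = Mul(Mul(Add(-3, -2), 2), -3) = Mul(Mul(-5, 2), -3) = Mul(-10, -3) = 30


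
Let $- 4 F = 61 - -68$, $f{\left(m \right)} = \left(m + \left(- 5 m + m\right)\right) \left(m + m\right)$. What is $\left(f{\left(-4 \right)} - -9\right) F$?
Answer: $\frac{11223}{4} \approx 2805.8$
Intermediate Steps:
$f{\left(m \right)} = - 6 m^{2}$ ($f{\left(m \right)} = \left(m - 4 m\right) 2 m = - 3 m 2 m = - 6 m^{2}$)
$F = - \frac{129}{4}$ ($F = - \frac{61 - -68}{4} = - \frac{61 + 68}{4} = \left(- \frac{1}{4}\right) 129 = - \frac{129}{4} \approx -32.25$)
$\left(f{\left(-4 \right)} - -9\right) F = \left(- 6 \left(-4\right)^{2} - -9\right) \left(- \frac{129}{4}\right) = \left(\left(-6\right) 16 + 9\right) \left(- \frac{129}{4}\right) = \left(-96 + 9\right) \left(- \frac{129}{4}\right) = \left(-87\right) \left(- \frac{129}{4}\right) = \frac{11223}{4}$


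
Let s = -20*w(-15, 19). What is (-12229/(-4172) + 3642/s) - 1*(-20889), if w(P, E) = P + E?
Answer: 124244581/5960 ≈ 20846.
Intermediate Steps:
w(P, E) = E + P
s = -80 (s = -20*(19 - 15) = -20*4 = -80)
(-12229/(-4172) + 3642/s) - 1*(-20889) = (-12229/(-4172) + 3642/(-80)) - 1*(-20889) = (-12229*(-1/4172) + 3642*(-1/80)) + 20889 = (1747/596 - 1821/40) + 20889 = -253859/5960 + 20889 = 124244581/5960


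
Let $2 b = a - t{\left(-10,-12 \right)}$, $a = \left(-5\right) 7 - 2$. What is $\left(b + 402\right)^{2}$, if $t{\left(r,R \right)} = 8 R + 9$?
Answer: $182329$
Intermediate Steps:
$t{\left(r,R \right)} = 9 + 8 R$
$a = -37$ ($a = -35 - 2 = -37$)
$b = 25$ ($b = \frac{-37 - \left(9 + 8 \left(-12\right)\right)}{2} = \frac{-37 - \left(9 - 96\right)}{2} = \frac{-37 - -87}{2} = \frac{-37 + 87}{2} = \frac{1}{2} \cdot 50 = 25$)
$\left(b + 402\right)^{2} = \left(25 + 402\right)^{2} = 427^{2} = 182329$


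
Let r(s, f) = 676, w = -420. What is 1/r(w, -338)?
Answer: 1/676 ≈ 0.0014793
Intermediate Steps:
1/r(w, -338) = 1/676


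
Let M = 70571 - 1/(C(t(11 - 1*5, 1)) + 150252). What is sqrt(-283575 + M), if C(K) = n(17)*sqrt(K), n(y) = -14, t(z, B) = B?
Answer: I*sqrt(4807810551148814)/150238 ≈ 461.52*I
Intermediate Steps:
C(K) = -14*sqrt(K)
M = 10602445897/150238 (M = 70571 - 1/(-14*sqrt(1) + 150252) = 70571 - 1/(-14*1 + 150252) = 70571 - 1/(-14 + 150252) = 70571 - 1/150238 = 10602445897/150238 ≈ 70571.)
sqrt(-283575 + M) = sqrt(-283575 + 10602445897/150238) = sqrt(-32001294953/150238) = I*sqrt(4807810551148814)/150238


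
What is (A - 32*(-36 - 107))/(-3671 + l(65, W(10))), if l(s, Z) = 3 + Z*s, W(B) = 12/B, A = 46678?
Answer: -25627/1795 ≈ -14.277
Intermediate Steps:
(A - 32*(-36 - 107))/(-3671 + l(65, W(10))) = (46678 - 32*(-36 - 107))/(-3671 + (3 + (12/10)*65)) = (46678 - 32*(-143))/(-3671 + (3 + (12*(⅒))*65)) = (46678 + 4576)/(-3671 + (3 + (6/5)*65)) = 51254/(-3671 + (3 + 78)) = 51254/(-3671 + 81) = 51254/(-3590) = 51254*(-1/3590) = -25627/1795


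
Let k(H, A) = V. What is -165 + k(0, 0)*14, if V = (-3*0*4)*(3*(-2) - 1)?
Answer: -165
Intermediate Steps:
V = 0 (V = (0*4)*(-6 - 1) = 0*(-7) = 0)
k(H, A) = 0
-165 + k(0, 0)*14 = -165 + 0*14 = -165 + 0 = -165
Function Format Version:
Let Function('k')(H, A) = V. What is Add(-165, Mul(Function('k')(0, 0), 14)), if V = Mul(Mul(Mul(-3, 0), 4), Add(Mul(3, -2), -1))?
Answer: -165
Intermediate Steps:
V = 0 (V = Mul(Mul(0, 4), Add(-6, -1)) = Mul(0, -7) = 0)
Function('k')(H, A) = 0
Add(-165, Mul(Function('k')(0, 0), 14)) = Add(-165, Mul(0, 14)) = Add(-165, 0) = -165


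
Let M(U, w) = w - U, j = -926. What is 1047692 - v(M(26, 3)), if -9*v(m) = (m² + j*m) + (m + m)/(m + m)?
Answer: 3150352/3 ≈ 1.0501e+6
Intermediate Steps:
v(m) = -⅑ - m²/9 + 926*m/9 (v(m) = -((m² - 926*m) + (m + m)/(m + m))/9 = -((m² - 926*m) + (2*m)/((2*m)))/9 = -((m² - 926*m) + (2*m)*(1/(2*m)))/9 = -((m² - 926*m) + 1)/9 = -(1 + m² - 926*m)/9 = -⅑ - m²/9 + 926*m/9)
1047692 - v(M(26, 3)) = 1047692 - (-⅑ - (3 - 1*26)²/9 + 926*(3 - 1*26)/9) = 1047692 - (-⅑ - (3 - 26)²/9 + 926*(3 - 26)/9) = 1047692 - (-⅑ - ⅑*(-23)² + (926/9)*(-23)) = 1047692 - (-⅑ - ⅑*529 - 21298/9) = 1047692 - (-⅑ - 529/9 - 21298/9) = 1047692 - 1*(-7276/3) = 1047692 + 7276/3 = 3150352/3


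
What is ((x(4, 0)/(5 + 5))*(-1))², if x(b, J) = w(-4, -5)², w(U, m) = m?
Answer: 25/4 ≈ 6.2500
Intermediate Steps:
x(b, J) = 25 (x(b, J) = (-5)² = 25)
((x(4, 0)/(5 + 5))*(-1))² = ((25/(5 + 5))*(-1))² = ((25/10)*(-1))² = (((⅒)*25)*(-1))² = ((5/2)*(-1))² = (-5/2)² = 25/4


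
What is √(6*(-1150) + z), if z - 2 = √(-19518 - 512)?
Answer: √(-6898 + I*√20030) ≈ 0.852 + 83.059*I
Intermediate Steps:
z = 2 + I*√20030 (z = 2 + √(-19518 - 512) = 2 + √(-20030) = 2 + I*√20030 ≈ 2.0 + 141.53*I)
√(6*(-1150) + z) = √(6*(-1150) + (2 + I*√20030)) = √(-6900 + (2 + I*√20030)) = √(-6898 + I*√20030)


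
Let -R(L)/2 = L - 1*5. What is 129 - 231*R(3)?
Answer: -795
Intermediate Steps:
R(L) = 10 - 2*L (R(L) = -2*(L - 1*5) = -2*(L - 5) = -2*(-5 + L) = 10 - 2*L)
129 - 231*R(3) = 129 - 231*(10 - 2*3) = 129 - 231*(10 - 6) = 129 - 231*4 = 129 - 924 = -795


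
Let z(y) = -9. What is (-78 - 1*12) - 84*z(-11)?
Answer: 666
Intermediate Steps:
(-78 - 1*12) - 84*z(-11) = (-78 - 1*12) - 84*(-9) = (-78 - 12) + 756 = -90 + 756 = 666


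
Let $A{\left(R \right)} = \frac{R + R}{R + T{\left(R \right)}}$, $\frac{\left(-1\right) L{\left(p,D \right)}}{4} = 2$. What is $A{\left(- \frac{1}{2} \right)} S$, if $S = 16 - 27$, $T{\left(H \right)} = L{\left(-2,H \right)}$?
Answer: $- \frac{22}{17} \approx -1.2941$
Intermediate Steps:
$L{\left(p,D \right)} = -8$ ($L{\left(p,D \right)} = \left(-4\right) 2 = -8$)
$T{\left(H \right)} = -8$
$S = -11$ ($S = 16 - 27 = -11$)
$A{\left(R \right)} = \frac{2 R}{-8 + R}$ ($A{\left(R \right)} = \frac{R + R}{R - 8} = \frac{2 R}{-8 + R}$)
$A{\left(- \frac{1}{2} \right)} S = \frac{2 \left(- \frac{1}{2}\right)}{-8 - \frac{1}{2}} \left(-11\right) = \frac{2 \left(\left(-1\right) \frac{1}{2}\right)}{-8 - \frac{1}{2}} \left(-11\right) = 2 \left(- \frac{1}{2}\right) \frac{1}{-8 - \frac{1}{2}} \left(-11\right) = 2 \left(- \frac{1}{2}\right) \frac{1}{- \frac{17}{2}} \left(-11\right) = 2 \left(- \frac{1}{2}\right) \left(- \frac{2}{17}\right) \left(-11\right) = \frac{2}{17} \left(-11\right) = - \frac{22}{17}$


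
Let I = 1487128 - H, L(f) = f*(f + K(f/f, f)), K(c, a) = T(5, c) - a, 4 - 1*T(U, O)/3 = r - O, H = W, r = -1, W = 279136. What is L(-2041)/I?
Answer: -6123/201332 ≈ -0.030412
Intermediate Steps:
H = 279136
T(U, O) = 15 + 3*O (T(U, O) = 12 - 3*(-1 - O) = 12 + (3 + 3*O) = 15 + 3*O)
K(c, a) = 15 - a + 3*c (K(c, a) = (15 + 3*c) - a = 15 - a + 3*c)
L(f) = 18*f (L(f) = f*(f + (15 - f + 3*(f/f))) = f*(f + (15 - f + 3*1)) = f*(f + (15 - f + 3)) = f*(f + (18 - f)) = f*18 = 18*f)
I = 1207992 (I = 1487128 - 1*279136 = 1487128 - 279136 = 1207992)
L(-2041)/I = (18*(-2041))/1207992 = -36738*1/1207992 = -6123/201332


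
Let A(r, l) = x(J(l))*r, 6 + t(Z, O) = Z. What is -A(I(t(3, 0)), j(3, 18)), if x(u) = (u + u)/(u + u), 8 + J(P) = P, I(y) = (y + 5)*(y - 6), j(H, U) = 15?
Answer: 18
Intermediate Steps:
t(Z, O) = -6 + Z
I(y) = (-6 + y)*(5 + y) (I(y) = (5 + y)*(-6 + y) = (-6 + y)*(5 + y))
J(P) = -8 + P
x(u) = 1 (x(u) = (2*u)/((2*u)) = (2*u)*(1/(2*u)) = 1)
A(r, l) = r (A(r, l) = 1*r = r)
-A(I(t(3, 0)), j(3, 18)) = -(-30 + (-6 + 3)² - (-6 + 3)) = -(-30 + (-3)² - 1*(-3)) = -(-30 + 9 + 3) = -1*(-18) = 18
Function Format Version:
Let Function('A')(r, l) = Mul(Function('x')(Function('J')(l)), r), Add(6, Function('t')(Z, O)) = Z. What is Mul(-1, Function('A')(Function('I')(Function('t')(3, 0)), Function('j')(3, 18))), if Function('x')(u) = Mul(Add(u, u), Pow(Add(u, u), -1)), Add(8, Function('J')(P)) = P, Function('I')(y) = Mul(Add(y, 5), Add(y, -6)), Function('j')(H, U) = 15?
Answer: 18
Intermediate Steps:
Function('t')(Z, O) = Add(-6, Z)
Function('I')(y) = Mul(Add(-6, y), Add(5, y)) (Function('I')(y) = Mul(Add(5, y), Add(-6, y)) = Mul(Add(-6, y), Add(5, y)))
Function('J')(P) = Add(-8, P)
Function('x')(u) = 1 (Function('x')(u) = Mul(Mul(2, u), Pow(Mul(2, u), -1)) = Mul(Mul(2, u), Mul(Rational(1, 2), Pow(u, -1))) = 1)
Function('A')(r, l) = r (Function('A')(r, l) = Mul(1, r) = r)
Mul(-1, Function('A')(Function('I')(Function('t')(3, 0)), Function('j')(3, 18))) = Mul(-1, Add(-30, Pow(Add(-6, 3), 2), Mul(-1, Add(-6, 3)))) = Mul(-1, Add(-30, Pow(-3, 2), Mul(-1, -3))) = Mul(-1, Add(-30, 9, 3)) = Mul(-1, -18) = 18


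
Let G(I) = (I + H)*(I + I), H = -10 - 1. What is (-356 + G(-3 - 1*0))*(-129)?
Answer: 35088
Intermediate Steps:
H = -11
G(I) = 2*I*(-11 + I) (G(I) = (I - 11)*(I + I) = (-11 + I)*(2*I) = 2*I*(-11 + I))
(-356 + G(-3 - 1*0))*(-129) = (-356 + 2*(-3 - 1*0)*(-11 + (-3 - 1*0)))*(-129) = (-356 + 2*(-3 + 0)*(-11 + (-3 + 0)))*(-129) = (-356 + 2*(-3)*(-11 - 3))*(-129) = (-356 + 2*(-3)*(-14))*(-129) = (-356 + 84)*(-129) = -272*(-129) = 35088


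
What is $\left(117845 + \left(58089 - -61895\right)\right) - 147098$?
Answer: $90731$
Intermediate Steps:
$\left(117845 + \left(58089 - -61895\right)\right) - 147098 = \left(117845 + \left(58089 + 61895\right)\right) - 147098 = \left(117845 + 119984\right) - 147098 = 237829 - 147098 = 90731$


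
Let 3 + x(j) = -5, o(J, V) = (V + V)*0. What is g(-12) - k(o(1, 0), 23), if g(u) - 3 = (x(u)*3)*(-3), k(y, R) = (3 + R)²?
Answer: -601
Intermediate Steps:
o(J, V) = 0 (o(J, V) = (2*V)*0 = 0)
x(j) = -8 (x(j) = -3 - 5 = -8)
g(u) = 75 (g(u) = 3 - 8*3*(-3) = 3 - 24*(-3) = 3 + 72 = 75)
g(-12) - k(o(1, 0), 23) = 75 - (3 + 23)² = 75 - 1*26² = 75 - 1*676 = 75 - 676 = -601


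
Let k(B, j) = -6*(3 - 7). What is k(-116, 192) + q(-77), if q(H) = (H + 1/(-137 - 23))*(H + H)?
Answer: 950637/80 ≈ 11883.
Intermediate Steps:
q(H) = 2*H*(-1/160 + H) (q(H) = (H + 1/(-160))*(2*H) = (H - 1/160)*(2*H) = (-1/160 + H)*(2*H) = 2*H*(-1/160 + H))
k(B, j) = 24 (k(B, j) = -6*(-4) = 24)
k(-116, 192) + q(-77) = 24 + (1/80)*(-77)*(-1 + 160*(-77)) = 24 + (1/80)*(-77)*(-1 - 12320) = 24 + (1/80)*(-77)*(-12321) = 24 + 948717/80 = 950637/80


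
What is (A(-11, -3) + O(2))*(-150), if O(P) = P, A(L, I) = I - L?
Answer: -1500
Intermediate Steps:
(A(-11, -3) + O(2))*(-150) = ((-3 - 1*(-11)) + 2)*(-150) = ((-3 + 11) + 2)*(-150) = (8 + 2)*(-150) = 10*(-150) = -1500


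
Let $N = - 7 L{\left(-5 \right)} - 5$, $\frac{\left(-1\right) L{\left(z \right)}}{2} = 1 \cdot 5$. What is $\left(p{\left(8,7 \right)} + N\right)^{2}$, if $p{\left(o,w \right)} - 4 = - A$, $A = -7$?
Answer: $5776$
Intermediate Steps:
$p{\left(o,w \right)} = 11$ ($p{\left(o,w \right)} = 4 - -7 = 4 + 7 = 11$)
$L{\left(z \right)} = -10$ ($L{\left(z \right)} = - 2 \cdot 1 \cdot 5 = \left(-2\right) 5 = -10$)
$N = 65$ ($N = \left(-7\right) \left(-10\right) - 5 = 70 - 5 = 65$)
$\left(p{\left(8,7 \right)} + N\right)^{2} = \left(11 + 65\right)^{2} = 76^{2} = 5776$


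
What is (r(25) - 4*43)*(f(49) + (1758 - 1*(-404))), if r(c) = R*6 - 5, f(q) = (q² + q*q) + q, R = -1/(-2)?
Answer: -1220262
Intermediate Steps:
R = ½ (R = -1*(-½) = ½ ≈ 0.50000)
f(q) = q + 2*q² (f(q) = (q² + q²) + q = 2*q² + q = q + 2*q²)
r(c) = -2 (r(c) = (½)*6 - 5 = 3 - 5 = -2)
(r(25) - 4*43)*(f(49) + (1758 - 1*(-404))) = (-2 - 4*43)*(49*(1 + 2*49) + (1758 - 1*(-404))) = (-2 - 172)*(49*(1 + 98) + (1758 + 404)) = -174*(49*99 + 2162) = -174*(4851 + 2162) = -174*7013 = -1220262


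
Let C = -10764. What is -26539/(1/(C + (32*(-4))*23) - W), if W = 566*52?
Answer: 363796612/403453857 ≈ 0.90171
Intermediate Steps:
W = 29432
-26539/(1/(C + (32*(-4))*23) - W) = -26539/(1/(-10764 + (32*(-4))*23) - 1*29432) = -26539/(1/(-10764 - 128*23) - 29432) = -26539/(1/(-10764 - 2944) - 29432) = -26539/(1/(-13708) - 29432) = -26539/(-1/13708 - 29432) = -26539/(-403453857/13708) = -26539*(-13708/403453857) = 363796612/403453857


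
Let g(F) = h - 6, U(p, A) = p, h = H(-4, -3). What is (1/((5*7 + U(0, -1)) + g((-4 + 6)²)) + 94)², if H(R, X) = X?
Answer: 5978025/676 ≈ 8843.2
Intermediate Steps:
h = -3
g(F) = -9 (g(F) = -3 - 6 = -9)
(1/((5*7 + U(0, -1)) + g((-4 + 6)²)) + 94)² = (1/((5*7 + 0) - 9) + 94)² = (1/((35 + 0) - 9) + 94)² = (1/(35 - 9) + 94)² = (1/26 + 94)² = (2445/26)² = 5978025/676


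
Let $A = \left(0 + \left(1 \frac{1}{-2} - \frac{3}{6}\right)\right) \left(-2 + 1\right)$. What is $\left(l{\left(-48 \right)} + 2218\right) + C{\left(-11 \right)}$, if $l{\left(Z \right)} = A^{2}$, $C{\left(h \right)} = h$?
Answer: $2208$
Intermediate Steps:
$A = 1$ ($A = \left(0 + \left(1 \left(- \frac{1}{2}\right) - \frac{1}{2}\right)\right) \left(-1\right) = \left(0 - 1\right) \left(-1\right) = \left(-1\right) \left(-1\right) = 1$)
$l{\left(Z \right)} = 1$ ($l{\left(Z \right)} = 1^{2} = 1$)
$\left(l{\left(-48 \right)} + 2218\right) + C{\left(-11 \right)} = \left(1 + 2218\right) - 11 = 2219 - 11 = 2208$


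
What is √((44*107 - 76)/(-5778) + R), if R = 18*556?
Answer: 2*√257787931/321 ≈ 100.04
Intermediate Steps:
R = 10008
√((44*107 - 76)/(-5778) + R) = √((44*107 - 76)/(-5778) + 10008) = √((4708 - 76)*(-1/5778) + 10008) = √(4632*(-1/5778) + 10008) = √(-772/963 + 10008) = √(9636932/963) = 2*√257787931/321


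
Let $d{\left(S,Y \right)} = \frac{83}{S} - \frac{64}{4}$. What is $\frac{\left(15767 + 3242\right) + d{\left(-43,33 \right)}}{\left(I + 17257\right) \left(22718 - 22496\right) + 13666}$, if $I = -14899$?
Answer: $\frac{408308}{11548553} \approx 0.035356$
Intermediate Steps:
$d{\left(S,Y \right)} = -16 + \frac{83}{S}$ ($d{\left(S,Y \right)} = \frac{83}{S} - 16 = -16 + \frac{83}{S}$)
$\frac{\left(15767 + 3242\right) + d{\left(-43,33 \right)}}{\left(I + 17257\right) \left(22718 - 22496\right) + 13666} = \frac{\left(15767 + 3242\right) - \left(16 - \frac{83}{-43}\right)}{\left(-14899 + 17257\right) \left(22718 - 22496\right) + 13666} = \frac{19009 + \left(-16 + 83 \left(- \frac{1}{43}\right)\right)}{2358 \cdot 222 + 13666} = \frac{19009 - \frac{771}{43}}{523476 + 13666} = \frac{19009 - \frac{771}{43}}{537142} = \frac{816616}{43} \cdot \frac{1}{537142} = \frac{408308}{11548553}$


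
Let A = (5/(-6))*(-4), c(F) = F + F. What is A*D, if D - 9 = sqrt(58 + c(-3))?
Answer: 30 + 20*sqrt(13)/3 ≈ 54.037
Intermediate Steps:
c(F) = 2*F
A = 10/3 (A = -1/6*5*(-4) = -5/6*(-4) = 10/3 ≈ 3.3333)
D = 9 + 2*sqrt(13) (D = 9 + sqrt(58 + 2*(-3)) = 9 + sqrt(58 - 6) = 9 + sqrt(52) = 9 + 2*sqrt(13) ≈ 16.211)
A*D = 10*(9 + 2*sqrt(13))/3 = 30 + 20*sqrt(13)/3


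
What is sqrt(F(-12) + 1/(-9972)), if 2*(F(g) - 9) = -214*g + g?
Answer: sqrt(3555007751)/1662 ≈ 35.875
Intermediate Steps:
F(g) = 9 - 213*g/2 (F(g) = 9 + (-214*g + g)/2 = 9 + (-213*g)/2 = 9 - 213*g/2)
sqrt(F(-12) + 1/(-9972)) = sqrt((9 - 213/2*(-12)) + 1/(-9972)) = sqrt((9 + 1278) - 1/9972) = sqrt(1287 - 1/9972) = sqrt(12833963/9972) = sqrt(3555007751)/1662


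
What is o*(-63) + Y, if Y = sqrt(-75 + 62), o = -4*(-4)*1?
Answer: -1008 + I*sqrt(13) ≈ -1008.0 + 3.6056*I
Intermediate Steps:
o = 16 (o = 16*1 = 16)
Y = I*sqrt(13) (Y = sqrt(-13) = I*sqrt(13) ≈ 3.6056*I)
o*(-63) + Y = 16*(-63) + I*sqrt(13) = -1008 + I*sqrt(13)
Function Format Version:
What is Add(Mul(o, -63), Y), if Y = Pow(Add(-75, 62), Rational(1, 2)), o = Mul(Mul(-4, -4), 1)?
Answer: Add(-1008, Mul(I, Pow(13, Rational(1, 2)))) ≈ Add(-1008.0, Mul(3.6056, I))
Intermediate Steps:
o = 16 (o = Mul(16, 1) = 16)
Y = Mul(I, Pow(13, Rational(1, 2))) (Y = Pow(-13, Rational(1, 2)) = Mul(I, Pow(13, Rational(1, 2))) ≈ Mul(3.6056, I))
Add(Mul(o, -63), Y) = Add(Mul(16, -63), Mul(I, Pow(13, Rational(1, 2)))) = Add(-1008, Mul(I, Pow(13, Rational(1, 2))))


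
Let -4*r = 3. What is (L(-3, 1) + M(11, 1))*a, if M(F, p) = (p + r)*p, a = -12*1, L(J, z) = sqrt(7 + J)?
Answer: -27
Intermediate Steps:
r = -3/4 (r = -1/4*3 = -3/4 ≈ -0.75000)
a = -12
M(F, p) = p*(-3/4 + p) (M(F, p) = (p - 3/4)*p = (-3/4 + p)*p = p*(-3/4 + p))
(L(-3, 1) + M(11, 1))*a = (sqrt(7 - 3) + (1/4)*1*(-3 + 4*1))*(-12) = (sqrt(4) + (1/4)*1*(-3 + 4))*(-12) = (2 + (1/4)*1*1)*(-12) = (2 + 1/4)*(-12) = (9/4)*(-12) = -27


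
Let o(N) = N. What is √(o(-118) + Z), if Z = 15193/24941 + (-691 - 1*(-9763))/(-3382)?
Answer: I*√4358782814096849/6025033 ≈ 10.958*I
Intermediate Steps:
Z = -87441013/42175231 (Z = 15193*(1/24941) + (-691 + 9763)*(-1/3382) = 15193/24941 + 9072*(-1/3382) = 15193/24941 - 4536/1691 = -87441013/42175231 ≈ -2.0733)
√(o(-118) + Z) = √(-118 - 87441013/42175231) = √(-5064118271/42175231) = I*√4358782814096849/6025033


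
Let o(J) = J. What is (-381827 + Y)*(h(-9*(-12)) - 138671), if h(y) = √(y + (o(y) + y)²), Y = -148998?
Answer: 73610033575 - 3184950*√1299 ≈ 7.3495e+10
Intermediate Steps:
h(y) = √(y + 4*y²) (h(y) = √(y + (y + y)²) = √(y + (2*y)²) = √(y + 4*y²))
(-381827 + Y)*(h(-9*(-12)) - 138671) = (-381827 - 148998)*(√((-9*(-12))*(1 + 4*(-9*(-12)))) - 138671) = -530825*(√(108*(1 + 4*108)) - 138671) = -530825*(√(108*(1 + 432)) - 138671) = -530825*(√(108*433) - 138671) = -530825*(√46764 - 138671) = -530825*(6*√1299 - 138671) = -530825*(-138671 + 6*√1299) = 73610033575 - 3184950*√1299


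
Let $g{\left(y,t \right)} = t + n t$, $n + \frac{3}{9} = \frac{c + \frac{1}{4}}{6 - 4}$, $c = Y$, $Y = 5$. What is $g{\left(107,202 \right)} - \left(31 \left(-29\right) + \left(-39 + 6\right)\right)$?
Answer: $\frac{19163}{12} \approx 1596.9$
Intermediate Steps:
$c = 5$
$n = \frac{55}{24}$ ($n = - \frac{1}{3} + \frac{5 + \frac{1}{4}}{6 - 4} = - \frac{1}{3} + \frac{5 + \frac{1}{4}}{2} = - \frac{1}{3} + \frac{21}{4} \cdot \frac{1}{2} = - \frac{1}{3} + \frac{21}{8} = \frac{55}{24} \approx 2.2917$)
$g{\left(y,t \right)} = \frac{79 t}{24}$ ($g{\left(y,t \right)} = t + \frac{55 t}{24} = \frac{79 t}{24}$)
$g{\left(107,202 \right)} - \left(31 \left(-29\right) + \left(-39 + 6\right)\right) = \frac{79}{24} \cdot 202 - \left(31 \left(-29\right) + \left(-39 + 6\right)\right) = \frac{7979}{12} - \left(-899 - 33\right) = \frac{7979}{12} - -932 = \frac{7979}{12} + 932 = \frac{19163}{12}$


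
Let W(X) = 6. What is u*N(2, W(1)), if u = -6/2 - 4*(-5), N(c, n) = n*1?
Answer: 102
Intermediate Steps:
N(c, n) = n
u = 17 (u = -6*½ + 20 = -3 + 20 = 17)
u*N(2, W(1)) = 17*6 = 102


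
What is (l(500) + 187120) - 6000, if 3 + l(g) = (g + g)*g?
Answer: 681117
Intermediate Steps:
l(g) = -3 + 2*g**2 (l(g) = -3 + (g + g)*g = -3 + (2*g)*g = -3 + 2*g**2)
(l(500) + 187120) - 6000 = ((-3 + 2*500**2) + 187120) - 6000 = ((-3 + 2*250000) + 187120) - 6000 = ((-3 + 500000) + 187120) - 6000 = (499997 + 187120) - 6000 = 687117 - 6000 = 681117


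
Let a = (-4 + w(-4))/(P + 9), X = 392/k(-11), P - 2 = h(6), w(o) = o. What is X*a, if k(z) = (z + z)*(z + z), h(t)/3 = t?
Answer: -784/3509 ≈ -0.22343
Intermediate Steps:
h(t) = 3*t
P = 20 (P = 2 + 3*6 = 2 + 18 = 20)
k(z) = 4*z² (k(z) = (2*z)*(2*z) = 4*z²)
X = 98/121 (X = 392/((4*(-11)²)) = 392/((4*121)) = 392/484 = 392*(1/484) = 98/121 ≈ 0.80992)
a = -8/29 (a = (-4 - 4)/(20 + 9) = -8/29 ≈ -0.27586)
X*a = (98/121)*(-8/29) = -784/3509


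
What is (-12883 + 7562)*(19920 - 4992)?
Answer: -79431888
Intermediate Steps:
(-12883 + 7562)*(19920 - 4992) = -5321*14928 = -79431888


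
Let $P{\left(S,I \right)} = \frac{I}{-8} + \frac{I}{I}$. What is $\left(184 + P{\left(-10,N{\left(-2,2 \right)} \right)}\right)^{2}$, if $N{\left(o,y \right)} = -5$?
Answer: $\frac{2205225}{64} \approx 34457.0$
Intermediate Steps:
$P{\left(S,I \right)} = 1 - \frac{I}{8}$ ($P{\left(S,I \right)} = I \left(- \frac{1}{8}\right) + 1 = - \frac{I}{8} + 1 = 1 - \frac{I}{8}$)
$\left(184 + P{\left(-10,N{\left(-2,2 \right)} \right)}\right)^{2} = \left(184 + \left(1 - - \frac{5}{8}\right)\right)^{2} = \left(184 + \left(1 + \frac{5}{8}\right)\right)^{2} = \left(184 + \frac{13}{8}\right)^{2} = \left(\frac{1485}{8}\right)^{2} = \frac{2205225}{64}$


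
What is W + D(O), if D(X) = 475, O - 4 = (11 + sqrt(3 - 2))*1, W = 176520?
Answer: 176995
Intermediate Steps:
O = 16 (O = 4 + (11 + sqrt(3 - 2))*1 = 4 + (11 + sqrt(1))*1 = 4 + (11 + 1)*1 = 4 + 12*1 = 4 + 12 = 16)
W + D(O) = 176520 + 475 = 176995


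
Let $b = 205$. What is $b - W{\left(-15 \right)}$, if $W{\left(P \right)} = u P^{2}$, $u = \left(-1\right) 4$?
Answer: $1105$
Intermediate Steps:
$u = -4$
$W{\left(P \right)} = - 4 P^{2}$
$b - W{\left(-15 \right)} = 205 - - 4 \left(-15\right)^{2} = 205 - \left(-4\right) 225 = 205 - -900 = 205 + 900 = 1105$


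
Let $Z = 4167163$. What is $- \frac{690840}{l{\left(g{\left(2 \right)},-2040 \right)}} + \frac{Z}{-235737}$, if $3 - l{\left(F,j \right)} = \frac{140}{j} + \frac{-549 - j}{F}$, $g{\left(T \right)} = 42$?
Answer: $\frac{4149395757739}{194954499} \approx 21284.0$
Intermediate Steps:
$l{\left(F,j \right)} = 3 - \frac{140}{j} - \frac{-549 - j}{F}$ ($l{\left(F,j \right)} = 3 - \left(\frac{140}{j} + \frac{-549 - j}{F}\right) = 3 - \frac{140}{j} - \frac{-549 - j}{F}$)
$- \frac{690840}{l{\left(g{\left(2 \right)},-2040 \right)}} + \frac{Z}{-235737} = - \frac{690840}{3 - \frac{140}{-2040} + \frac{549}{42} - \frac{2040}{42}} + \frac{4167163}{-235737} = - \frac{690840}{3 - - \frac{7}{102} + 549 \cdot \frac{1}{42} - \frac{340}{7}} + 4167163 \left(- \frac{1}{235737}\right) = - \frac{690840}{3 + \frac{7}{102} + \frac{183}{14} - \frac{340}{7}} - \frac{4167163}{235737} = - \frac{690840}{- \frac{1654}{51}} - \frac{4167163}{235737} = \left(-690840\right) \left(- \frac{51}{1654}\right) - \frac{4167163}{235737} = \frac{17616420}{827} - \frac{4167163}{235737} = \frac{4149395757739}{194954499}$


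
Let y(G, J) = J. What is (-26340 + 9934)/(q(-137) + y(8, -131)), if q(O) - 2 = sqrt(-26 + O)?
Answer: 1058187/8402 + 8203*I*sqrt(163)/8402 ≈ 125.94 + 12.465*I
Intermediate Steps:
q(O) = 2 + sqrt(-26 + O)
(-26340 + 9934)/(q(-137) + y(8, -131)) = (-26340 + 9934)/((2 + sqrt(-26 - 137)) - 131) = -16406/((2 + sqrt(-163)) - 131) = -16406/((2 + I*sqrt(163)) - 131) = -16406/(-129 + I*sqrt(163))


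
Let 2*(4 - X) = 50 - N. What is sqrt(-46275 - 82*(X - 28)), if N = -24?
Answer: I*sqrt(41273) ≈ 203.16*I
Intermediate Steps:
X = -33 (X = 4 - (50 - 1*(-24))/2 = 4 - (50 + 24)/2 = 4 - 1/2*74 = 4 - 37 = -33)
sqrt(-46275 - 82*(X - 28)) = sqrt(-46275 - 82*(-33 - 28)) = sqrt(-46275 - 82*(-61)) = sqrt(-46275 + 5002) = sqrt(-41273) = I*sqrt(41273)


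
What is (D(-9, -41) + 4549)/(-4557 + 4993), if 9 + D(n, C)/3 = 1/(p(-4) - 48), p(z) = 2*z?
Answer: 253229/24416 ≈ 10.371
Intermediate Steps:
D(n, C) = -1515/56 (D(n, C) = -27 + 3/(2*(-4) - 48) = -27 + 3/(-8 - 48) = -27 + 3/(-56) = -27 + 3*(-1/56) = -27 - 3/56 = -1515/56)
(D(-9, -41) + 4549)/(-4557 + 4993) = (-1515/56 + 4549)/(-4557 + 4993) = (253229/56)/436 = (253229/56)*(1/436) = 253229/24416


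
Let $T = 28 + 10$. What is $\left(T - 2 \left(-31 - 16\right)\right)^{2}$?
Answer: $17424$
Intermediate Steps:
$T = 38$
$\left(T - 2 \left(-31 - 16\right)\right)^{2} = \left(38 - 2 \left(-31 - 16\right)\right)^{2} = \left(38 - -94\right)^{2} = \left(38 + 94\right)^{2} = 132^{2} = 17424$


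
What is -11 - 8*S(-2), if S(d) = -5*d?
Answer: -91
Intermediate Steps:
-11 - 8*S(-2) = -11 - (-40)*(-2) = -11 - 8*10 = -11 - 80 = -91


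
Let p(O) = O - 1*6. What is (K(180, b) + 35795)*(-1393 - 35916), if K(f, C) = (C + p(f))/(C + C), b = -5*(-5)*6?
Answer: -33387898718/25 ≈ -1.3355e+9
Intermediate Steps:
p(O) = -6 + O (p(O) = O - 6 = -6 + O)
b = 150 (b = 25*6 = 150)
K(f, C) = (-6 + C + f)/(2*C) (K(f, C) = (C + (-6 + f))/(C + C) = (-6 + C + f)/((2*C)) = (-6 + C + f)*(1/(2*C)) = (-6 + C + f)/(2*C))
(K(180, b) + 35795)*(-1393 - 35916) = ((½)*(-6 + 150 + 180)/150 + 35795)*(-1393 - 35916) = ((½)*(1/150)*324 + 35795)*(-37309) = (27/25 + 35795)*(-37309) = (894902/25)*(-37309) = -33387898718/25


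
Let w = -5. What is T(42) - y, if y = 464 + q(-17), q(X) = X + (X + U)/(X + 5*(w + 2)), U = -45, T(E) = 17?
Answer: -6911/16 ≈ -431.94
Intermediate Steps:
q(X) = X + (-45 + X)/(-15 + X) (q(X) = X + (X - 45)/(X + 5*(-5 + 2)) = X + (-45 + X)/(X + 5*(-3)) = X + (-45 + X)/(X - 15) = X + (-45 + X)/(-15 + X))
y = 7183/16 (y = 464 + (-45 + (-17)**2 - 14*(-17))/(-15 - 17) = 464 + (-45 + 289 + 238)/(-32) = 464 - 1/32*482 = 464 - 241/16 = 7183/16 ≈ 448.94)
T(42) - y = 17 - 1*7183/16 = 17 - 7183/16 = -6911/16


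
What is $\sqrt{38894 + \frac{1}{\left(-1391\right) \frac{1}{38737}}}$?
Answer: $\frac{\sqrt{75201378447}}{1391} \approx 197.15$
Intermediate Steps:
$\sqrt{38894 + \frac{1}{\left(-1391\right) \frac{1}{38737}}} = \sqrt{38894 + \frac{1}{- \frac{1391}{38737}}} = \sqrt{38894 - \frac{38737}{1391}} = \sqrt{\frac{54062817}{1391}} = \frac{\sqrt{75201378447}}{1391}$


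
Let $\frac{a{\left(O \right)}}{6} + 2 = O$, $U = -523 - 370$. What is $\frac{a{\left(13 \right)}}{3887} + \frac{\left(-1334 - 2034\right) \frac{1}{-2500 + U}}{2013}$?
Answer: $\frac{35682970}{2042202591} \approx 0.017473$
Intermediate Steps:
$U = -893$
$a{\left(O \right)} = -12 + 6 O$
$\frac{a{\left(13 \right)}}{3887} + \frac{\left(-1334 - 2034\right) \frac{1}{-2500 + U}}{2013} = \frac{-12 + 6 \cdot 13}{3887} + \frac{\left(-1334 - 2034\right) \frac{1}{-2500 - 893}}{2013} = \left(-12 + 78\right) \frac{1}{3887} + - \frac{3368}{-3393} \cdot \frac{1}{2013} = 66 \cdot \frac{1}{3887} + \left(-3368\right) \left(- \frac{1}{3393}\right) \frac{1}{2013} = \frac{66}{3887} + \frac{3368}{3393} \cdot \frac{1}{2013} = \frac{66}{3887} + \frac{3368}{6830109} = \frac{35682970}{2042202591}$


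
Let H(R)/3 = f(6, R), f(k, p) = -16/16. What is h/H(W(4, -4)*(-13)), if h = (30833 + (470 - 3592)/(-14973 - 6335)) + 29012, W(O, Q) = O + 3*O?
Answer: -91084313/4566 ≈ -19948.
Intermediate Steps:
W(O, Q) = 4*O
h = 91084313/1522 (h = (30833 - 3122/(-21308)) + 29012 = (30833 - 3122*(-1/21308)) + 29012 = (30833 + 223/1522) + 29012 = 46928049/1522 + 29012 = 91084313/1522 ≈ 59845.)
f(k, p) = -1 (f(k, p) = -16*1/16 = -1)
H(R) = -3 (H(R) = 3*(-1) = -3)
h/H(W(4, -4)*(-13)) = (91084313/1522)/(-3) = (91084313/1522)*(-1/3) = -91084313/4566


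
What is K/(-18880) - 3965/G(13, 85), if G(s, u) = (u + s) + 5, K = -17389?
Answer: -73068133/1944640 ≈ -37.574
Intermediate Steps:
G(s, u) = 5 + s + u (G(s, u) = (s + u) + 5 = 5 + s + u)
K/(-18880) - 3965/G(13, 85) = -17389/(-18880) - 3965/(5 + 13 + 85) = -17389*(-1/18880) - 3965/103 = 17389/18880 - 3965*1/103 = 17389/18880 - 3965/103 = -73068133/1944640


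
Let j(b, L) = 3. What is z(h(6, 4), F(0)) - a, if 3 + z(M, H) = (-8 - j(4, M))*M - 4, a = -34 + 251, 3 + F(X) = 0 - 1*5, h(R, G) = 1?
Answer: -235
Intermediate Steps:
F(X) = -8 (F(X) = -3 + (0 - 1*5) = -3 + (0 - 5) = -3 - 5 = -8)
a = 217
z(M, H) = -7 - 11*M (z(M, H) = -3 + ((-8 - 1*3)*M - 4) = -3 + ((-8 - 3)*M - 4) = -3 + (-11*M - 4) = -3 + (-4 - 11*M) = -7 - 11*M)
z(h(6, 4), F(0)) - a = (-7 - 11*1) - 1*217 = (-7 - 11) - 217 = -18 - 217 = -235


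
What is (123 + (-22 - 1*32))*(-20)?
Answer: -1380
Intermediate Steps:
(123 + (-22 - 1*32))*(-20) = (123 + (-22 - 32))*(-20) = (123 - 54)*(-20) = 69*(-20) = -1380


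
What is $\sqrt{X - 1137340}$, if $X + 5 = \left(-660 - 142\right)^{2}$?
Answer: $i \sqrt{494141} \approx 702.95 i$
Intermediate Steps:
$X = 643199$ ($X = -5 + \left(-660 - 142\right)^{2} = -5 + \left(-802\right)^{2} = -5 + 643204 = 643199$)
$\sqrt{X - 1137340} = \sqrt{643199 - 1137340} = \sqrt{-494141} = i \sqrt{494141}$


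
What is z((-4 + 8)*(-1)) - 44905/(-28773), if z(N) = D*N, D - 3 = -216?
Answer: 24559501/28773 ≈ 853.56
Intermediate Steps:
D = -213 (D = 3 - 216 = -213)
z(N) = -213*N
z((-4 + 8)*(-1)) - 44905/(-28773) = -213*(-4 + 8)*(-1) - 44905/(-28773) = -852*(-1) - 44905*(-1)/28773 = -213*(-4) - 1*(-44905/28773) = 852 + 44905/28773 = 24559501/28773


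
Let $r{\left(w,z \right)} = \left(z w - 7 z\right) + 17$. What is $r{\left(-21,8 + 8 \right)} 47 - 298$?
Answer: $-20555$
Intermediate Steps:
$r{\left(w,z \right)} = 17 - 7 z + w z$ ($r{\left(w,z \right)} = \left(w z - 7 z\right) + 17 = \left(- 7 z + w z\right) + 17 = 17 - 7 z + w z$)
$r{\left(-21,8 + 8 \right)} 47 - 298 = \left(17 - 7 \left(8 + 8\right) - 21 \left(8 + 8\right)\right) 47 - 298 = \left(17 - 112 - 336\right) 47 - 298 = \left(-431\right) 47 - 298 = -20257 - 298 = -20555$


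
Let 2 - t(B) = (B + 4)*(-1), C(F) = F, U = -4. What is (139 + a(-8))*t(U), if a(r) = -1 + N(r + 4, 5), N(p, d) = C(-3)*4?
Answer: 252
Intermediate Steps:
t(B) = 6 + B (t(B) = 2 - (B + 4)*(-1) = 2 - (4 + B)*(-1) = 2 - (-4 - B) = 2 + (4 + B) = 6 + B)
N(p, d) = -12 (N(p, d) = -3*4 = -12)
a(r) = -13 (a(r) = -1 - 12 = -13)
(139 + a(-8))*t(U) = (139 - 13)*(6 - 4) = 126*2 = 252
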